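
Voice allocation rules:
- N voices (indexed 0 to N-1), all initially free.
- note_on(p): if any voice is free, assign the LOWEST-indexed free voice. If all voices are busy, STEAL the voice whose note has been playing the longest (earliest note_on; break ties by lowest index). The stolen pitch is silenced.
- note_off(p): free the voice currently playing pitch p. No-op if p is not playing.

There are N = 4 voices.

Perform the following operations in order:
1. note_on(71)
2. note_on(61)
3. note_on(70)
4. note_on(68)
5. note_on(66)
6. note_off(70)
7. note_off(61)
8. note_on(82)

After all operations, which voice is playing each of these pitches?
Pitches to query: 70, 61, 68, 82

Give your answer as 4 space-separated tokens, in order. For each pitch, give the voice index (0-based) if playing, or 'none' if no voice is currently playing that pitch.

Answer: none none 3 1

Derivation:
Op 1: note_on(71): voice 0 is free -> assigned | voices=[71 - - -]
Op 2: note_on(61): voice 1 is free -> assigned | voices=[71 61 - -]
Op 3: note_on(70): voice 2 is free -> assigned | voices=[71 61 70 -]
Op 4: note_on(68): voice 3 is free -> assigned | voices=[71 61 70 68]
Op 5: note_on(66): all voices busy, STEAL voice 0 (pitch 71, oldest) -> assign | voices=[66 61 70 68]
Op 6: note_off(70): free voice 2 | voices=[66 61 - 68]
Op 7: note_off(61): free voice 1 | voices=[66 - - 68]
Op 8: note_on(82): voice 1 is free -> assigned | voices=[66 82 - 68]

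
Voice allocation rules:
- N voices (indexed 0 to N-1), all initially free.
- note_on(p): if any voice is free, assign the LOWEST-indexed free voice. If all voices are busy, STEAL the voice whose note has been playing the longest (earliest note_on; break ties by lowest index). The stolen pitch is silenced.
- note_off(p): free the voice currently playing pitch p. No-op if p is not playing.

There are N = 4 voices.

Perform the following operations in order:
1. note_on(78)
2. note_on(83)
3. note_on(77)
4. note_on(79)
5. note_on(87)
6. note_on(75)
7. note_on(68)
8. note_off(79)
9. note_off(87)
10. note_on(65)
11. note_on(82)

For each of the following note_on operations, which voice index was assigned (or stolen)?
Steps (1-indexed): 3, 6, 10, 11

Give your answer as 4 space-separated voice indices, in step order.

Op 1: note_on(78): voice 0 is free -> assigned | voices=[78 - - -]
Op 2: note_on(83): voice 1 is free -> assigned | voices=[78 83 - -]
Op 3: note_on(77): voice 2 is free -> assigned | voices=[78 83 77 -]
Op 4: note_on(79): voice 3 is free -> assigned | voices=[78 83 77 79]
Op 5: note_on(87): all voices busy, STEAL voice 0 (pitch 78, oldest) -> assign | voices=[87 83 77 79]
Op 6: note_on(75): all voices busy, STEAL voice 1 (pitch 83, oldest) -> assign | voices=[87 75 77 79]
Op 7: note_on(68): all voices busy, STEAL voice 2 (pitch 77, oldest) -> assign | voices=[87 75 68 79]
Op 8: note_off(79): free voice 3 | voices=[87 75 68 -]
Op 9: note_off(87): free voice 0 | voices=[- 75 68 -]
Op 10: note_on(65): voice 0 is free -> assigned | voices=[65 75 68 -]
Op 11: note_on(82): voice 3 is free -> assigned | voices=[65 75 68 82]

Answer: 2 1 0 3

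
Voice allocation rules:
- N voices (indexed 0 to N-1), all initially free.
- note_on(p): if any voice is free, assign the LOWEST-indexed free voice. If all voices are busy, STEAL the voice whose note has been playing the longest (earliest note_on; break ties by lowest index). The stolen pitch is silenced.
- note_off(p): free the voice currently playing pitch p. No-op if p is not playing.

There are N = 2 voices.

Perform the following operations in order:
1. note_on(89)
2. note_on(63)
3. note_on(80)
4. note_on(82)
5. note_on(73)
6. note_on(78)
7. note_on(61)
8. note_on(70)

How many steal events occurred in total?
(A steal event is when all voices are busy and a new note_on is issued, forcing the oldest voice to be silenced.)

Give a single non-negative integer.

Answer: 6

Derivation:
Op 1: note_on(89): voice 0 is free -> assigned | voices=[89 -]
Op 2: note_on(63): voice 1 is free -> assigned | voices=[89 63]
Op 3: note_on(80): all voices busy, STEAL voice 0 (pitch 89, oldest) -> assign | voices=[80 63]
Op 4: note_on(82): all voices busy, STEAL voice 1 (pitch 63, oldest) -> assign | voices=[80 82]
Op 5: note_on(73): all voices busy, STEAL voice 0 (pitch 80, oldest) -> assign | voices=[73 82]
Op 6: note_on(78): all voices busy, STEAL voice 1 (pitch 82, oldest) -> assign | voices=[73 78]
Op 7: note_on(61): all voices busy, STEAL voice 0 (pitch 73, oldest) -> assign | voices=[61 78]
Op 8: note_on(70): all voices busy, STEAL voice 1 (pitch 78, oldest) -> assign | voices=[61 70]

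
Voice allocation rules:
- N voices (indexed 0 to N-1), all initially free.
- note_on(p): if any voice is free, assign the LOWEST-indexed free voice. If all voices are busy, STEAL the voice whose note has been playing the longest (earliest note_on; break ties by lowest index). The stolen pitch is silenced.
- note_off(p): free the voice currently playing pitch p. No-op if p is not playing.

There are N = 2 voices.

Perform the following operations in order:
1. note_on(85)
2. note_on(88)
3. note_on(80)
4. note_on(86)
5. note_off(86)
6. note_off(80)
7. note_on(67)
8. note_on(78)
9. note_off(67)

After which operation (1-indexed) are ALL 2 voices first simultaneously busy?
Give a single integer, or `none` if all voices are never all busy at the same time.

Answer: 2

Derivation:
Op 1: note_on(85): voice 0 is free -> assigned | voices=[85 -]
Op 2: note_on(88): voice 1 is free -> assigned | voices=[85 88]
Op 3: note_on(80): all voices busy, STEAL voice 0 (pitch 85, oldest) -> assign | voices=[80 88]
Op 4: note_on(86): all voices busy, STEAL voice 1 (pitch 88, oldest) -> assign | voices=[80 86]
Op 5: note_off(86): free voice 1 | voices=[80 -]
Op 6: note_off(80): free voice 0 | voices=[- -]
Op 7: note_on(67): voice 0 is free -> assigned | voices=[67 -]
Op 8: note_on(78): voice 1 is free -> assigned | voices=[67 78]
Op 9: note_off(67): free voice 0 | voices=[- 78]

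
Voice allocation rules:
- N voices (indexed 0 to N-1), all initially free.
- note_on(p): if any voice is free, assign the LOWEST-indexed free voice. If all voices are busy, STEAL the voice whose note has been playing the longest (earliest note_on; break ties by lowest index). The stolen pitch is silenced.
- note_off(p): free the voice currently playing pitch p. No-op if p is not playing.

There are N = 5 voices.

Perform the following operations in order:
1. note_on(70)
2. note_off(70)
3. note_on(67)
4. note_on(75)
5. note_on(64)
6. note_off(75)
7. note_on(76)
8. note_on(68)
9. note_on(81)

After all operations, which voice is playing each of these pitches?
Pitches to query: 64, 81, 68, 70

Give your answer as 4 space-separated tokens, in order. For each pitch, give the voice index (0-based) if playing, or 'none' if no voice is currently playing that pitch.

Answer: 2 4 3 none

Derivation:
Op 1: note_on(70): voice 0 is free -> assigned | voices=[70 - - - -]
Op 2: note_off(70): free voice 0 | voices=[- - - - -]
Op 3: note_on(67): voice 0 is free -> assigned | voices=[67 - - - -]
Op 4: note_on(75): voice 1 is free -> assigned | voices=[67 75 - - -]
Op 5: note_on(64): voice 2 is free -> assigned | voices=[67 75 64 - -]
Op 6: note_off(75): free voice 1 | voices=[67 - 64 - -]
Op 7: note_on(76): voice 1 is free -> assigned | voices=[67 76 64 - -]
Op 8: note_on(68): voice 3 is free -> assigned | voices=[67 76 64 68 -]
Op 9: note_on(81): voice 4 is free -> assigned | voices=[67 76 64 68 81]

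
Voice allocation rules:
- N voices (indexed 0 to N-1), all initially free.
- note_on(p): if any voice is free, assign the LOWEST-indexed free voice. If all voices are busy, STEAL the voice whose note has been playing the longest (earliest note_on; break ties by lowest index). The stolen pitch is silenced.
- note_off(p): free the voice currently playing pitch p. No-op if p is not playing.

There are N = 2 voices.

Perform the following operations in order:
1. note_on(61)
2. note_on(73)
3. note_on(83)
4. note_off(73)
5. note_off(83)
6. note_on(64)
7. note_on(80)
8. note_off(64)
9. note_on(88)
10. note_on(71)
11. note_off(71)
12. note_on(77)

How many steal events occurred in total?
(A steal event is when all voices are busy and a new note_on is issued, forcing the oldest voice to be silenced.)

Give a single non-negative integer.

Op 1: note_on(61): voice 0 is free -> assigned | voices=[61 -]
Op 2: note_on(73): voice 1 is free -> assigned | voices=[61 73]
Op 3: note_on(83): all voices busy, STEAL voice 0 (pitch 61, oldest) -> assign | voices=[83 73]
Op 4: note_off(73): free voice 1 | voices=[83 -]
Op 5: note_off(83): free voice 0 | voices=[- -]
Op 6: note_on(64): voice 0 is free -> assigned | voices=[64 -]
Op 7: note_on(80): voice 1 is free -> assigned | voices=[64 80]
Op 8: note_off(64): free voice 0 | voices=[- 80]
Op 9: note_on(88): voice 0 is free -> assigned | voices=[88 80]
Op 10: note_on(71): all voices busy, STEAL voice 1 (pitch 80, oldest) -> assign | voices=[88 71]
Op 11: note_off(71): free voice 1 | voices=[88 -]
Op 12: note_on(77): voice 1 is free -> assigned | voices=[88 77]

Answer: 2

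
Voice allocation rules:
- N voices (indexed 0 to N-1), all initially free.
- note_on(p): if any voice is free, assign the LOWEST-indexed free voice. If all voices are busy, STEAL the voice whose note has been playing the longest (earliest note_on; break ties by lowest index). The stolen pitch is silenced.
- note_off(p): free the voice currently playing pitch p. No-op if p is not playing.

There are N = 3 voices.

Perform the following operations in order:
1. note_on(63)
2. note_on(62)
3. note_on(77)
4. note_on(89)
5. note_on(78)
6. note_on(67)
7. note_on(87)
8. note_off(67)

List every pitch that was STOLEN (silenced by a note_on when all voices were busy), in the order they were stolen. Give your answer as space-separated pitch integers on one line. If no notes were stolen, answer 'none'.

Op 1: note_on(63): voice 0 is free -> assigned | voices=[63 - -]
Op 2: note_on(62): voice 1 is free -> assigned | voices=[63 62 -]
Op 3: note_on(77): voice 2 is free -> assigned | voices=[63 62 77]
Op 4: note_on(89): all voices busy, STEAL voice 0 (pitch 63, oldest) -> assign | voices=[89 62 77]
Op 5: note_on(78): all voices busy, STEAL voice 1 (pitch 62, oldest) -> assign | voices=[89 78 77]
Op 6: note_on(67): all voices busy, STEAL voice 2 (pitch 77, oldest) -> assign | voices=[89 78 67]
Op 7: note_on(87): all voices busy, STEAL voice 0 (pitch 89, oldest) -> assign | voices=[87 78 67]
Op 8: note_off(67): free voice 2 | voices=[87 78 -]

Answer: 63 62 77 89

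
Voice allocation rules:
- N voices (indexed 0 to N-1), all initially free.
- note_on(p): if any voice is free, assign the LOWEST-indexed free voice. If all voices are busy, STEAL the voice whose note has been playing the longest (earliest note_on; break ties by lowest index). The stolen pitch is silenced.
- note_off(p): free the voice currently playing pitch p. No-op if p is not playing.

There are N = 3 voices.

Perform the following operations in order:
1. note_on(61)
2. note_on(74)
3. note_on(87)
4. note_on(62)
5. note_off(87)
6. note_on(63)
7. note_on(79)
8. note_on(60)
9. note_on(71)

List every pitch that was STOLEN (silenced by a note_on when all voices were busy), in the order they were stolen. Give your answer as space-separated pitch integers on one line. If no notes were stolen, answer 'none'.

Op 1: note_on(61): voice 0 is free -> assigned | voices=[61 - -]
Op 2: note_on(74): voice 1 is free -> assigned | voices=[61 74 -]
Op 3: note_on(87): voice 2 is free -> assigned | voices=[61 74 87]
Op 4: note_on(62): all voices busy, STEAL voice 0 (pitch 61, oldest) -> assign | voices=[62 74 87]
Op 5: note_off(87): free voice 2 | voices=[62 74 -]
Op 6: note_on(63): voice 2 is free -> assigned | voices=[62 74 63]
Op 7: note_on(79): all voices busy, STEAL voice 1 (pitch 74, oldest) -> assign | voices=[62 79 63]
Op 8: note_on(60): all voices busy, STEAL voice 0 (pitch 62, oldest) -> assign | voices=[60 79 63]
Op 9: note_on(71): all voices busy, STEAL voice 2 (pitch 63, oldest) -> assign | voices=[60 79 71]

Answer: 61 74 62 63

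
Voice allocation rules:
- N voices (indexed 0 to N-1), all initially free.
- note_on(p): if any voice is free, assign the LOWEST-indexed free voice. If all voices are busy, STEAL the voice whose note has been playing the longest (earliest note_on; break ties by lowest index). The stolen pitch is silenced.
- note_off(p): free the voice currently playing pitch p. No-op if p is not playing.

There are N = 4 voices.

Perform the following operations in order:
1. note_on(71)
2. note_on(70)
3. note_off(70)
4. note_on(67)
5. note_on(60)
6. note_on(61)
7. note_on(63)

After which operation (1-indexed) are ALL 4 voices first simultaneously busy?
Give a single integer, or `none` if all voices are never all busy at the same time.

Answer: 6

Derivation:
Op 1: note_on(71): voice 0 is free -> assigned | voices=[71 - - -]
Op 2: note_on(70): voice 1 is free -> assigned | voices=[71 70 - -]
Op 3: note_off(70): free voice 1 | voices=[71 - - -]
Op 4: note_on(67): voice 1 is free -> assigned | voices=[71 67 - -]
Op 5: note_on(60): voice 2 is free -> assigned | voices=[71 67 60 -]
Op 6: note_on(61): voice 3 is free -> assigned | voices=[71 67 60 61]
Op 7: note_on(63): all voices busy, STEAL voice 0 (pitch 71, oldest) -> assign | voices=[63 67 60 61]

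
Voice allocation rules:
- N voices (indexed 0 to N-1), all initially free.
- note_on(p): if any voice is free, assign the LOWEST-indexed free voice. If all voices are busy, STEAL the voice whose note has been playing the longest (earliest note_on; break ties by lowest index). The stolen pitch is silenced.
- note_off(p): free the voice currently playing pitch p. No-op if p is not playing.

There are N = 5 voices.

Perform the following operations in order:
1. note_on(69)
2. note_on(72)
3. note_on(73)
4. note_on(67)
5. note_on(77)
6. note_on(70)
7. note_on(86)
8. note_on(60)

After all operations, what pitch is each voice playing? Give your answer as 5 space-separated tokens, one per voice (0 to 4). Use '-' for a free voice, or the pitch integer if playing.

Op 1: note_on(69): voice 0 is free -> assigned | voices=[69 - - - -]
Op 2: note_on(72): voice 1 is free -> assigned | voices=[69 72 - - -]
Op 3: note_on(73): voice 2 is free -> assigned | voices=[69 72 73 - -]
Op 4: note_on(67): voice 3 is free -> assigned | voices=[69 72 73 67 -]
Op 5: note_on(77): voice 4 is free -> assigned | voices=[69 72 73 67 77]
Op 6: note_on(70): all voices busy, STEAL voice 0 (pitch 69, oldest) -> assign | voices=[70 72 73 67 77]
Op 7: note_on(86): all voices busy, STEAL voice 1 (pitch 72, oldest) -> assign | voices=[70 86 73 67 77]
Op 8: note_on(60): all voices busy, STEAL voice 2 (pitch 73, oldest) -> assign | voices=[70 86 60 67 77]

Answer: 70 86 60 67 77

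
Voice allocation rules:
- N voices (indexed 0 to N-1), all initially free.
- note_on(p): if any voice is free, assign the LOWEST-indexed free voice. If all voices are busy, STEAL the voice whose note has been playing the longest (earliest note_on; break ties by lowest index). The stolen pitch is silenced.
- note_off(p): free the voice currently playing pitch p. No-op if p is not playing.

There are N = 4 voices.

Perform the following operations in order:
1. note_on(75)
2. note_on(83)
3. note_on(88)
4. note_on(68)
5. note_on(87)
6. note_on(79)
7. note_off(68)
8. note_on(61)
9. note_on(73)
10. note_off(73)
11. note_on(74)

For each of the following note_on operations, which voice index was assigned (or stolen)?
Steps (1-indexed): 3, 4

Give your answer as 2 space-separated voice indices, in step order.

Op 1: note_on(75): voice 0 is free -> assigned | voices=[75 - - -]
Op 2: note_on(83): voice 1 is free -> assigned | voices=[75 83 - -]
Op 3: note_on(88): voice 2 is free -> assigned | voices=[75 83 88 -]
Op 4: note_on(68): voice 3 is free -> assigned | voices=[75 83 88 68]
Op 5: note_on(87): all voices busy, STEAL voice 0 (pitch 75, oldest) -> assign | voices=[87 83 88 68]
Op 6: note_on(79): all voices busy, STEAL voice 1 (pitch 83, oldest) -> assign | voices=[87 79 88 68]
Op 7: note_off(68): free voice 3 | voices=[87 79 88 -]
Op 8: note_on(61): voice 3 is free -> assigned | voices=[87 79 88 61]
Op 9: note_on(73): all voices busy, STEAL voice 2 (pitch 88, oldest) -> assign | voices=[87 79 73 61]
Op 10: note_off(73): free voice 2 | voices=[87 79 - 61]
Op 11: note_on(74): voice 2 is free -> assigned | voices=[87 79 74 61]

Answer: 2 3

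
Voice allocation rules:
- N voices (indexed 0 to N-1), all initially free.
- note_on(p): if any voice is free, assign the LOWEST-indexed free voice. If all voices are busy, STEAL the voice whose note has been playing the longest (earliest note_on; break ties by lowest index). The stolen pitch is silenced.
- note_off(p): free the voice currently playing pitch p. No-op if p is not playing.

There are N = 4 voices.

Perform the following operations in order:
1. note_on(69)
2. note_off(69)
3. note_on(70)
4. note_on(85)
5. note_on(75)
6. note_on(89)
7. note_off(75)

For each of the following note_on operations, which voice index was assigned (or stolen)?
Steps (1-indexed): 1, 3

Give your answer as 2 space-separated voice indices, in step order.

Answer: 0 0

Derivation:
Op 1: note_on(69): voice 0 is free -> assigned | voices=[69 - - -]
Op 2: note_off(69): free voice 0 | voices=[- - - -]
Op 3: note_on(70): voice 0 is free -> assigned | voices=[70 - - -]
Op 4: note_on(85): voice 1 is free -> assigned | voices=[70 85 - -]
Op 5: note_on(75): voice 2 is free -> assigned | voices=[70 85 75 -]
Op 6: note_on(89): voice 3 is free -> assigned | voices=[70 85 75 89]
Op 7: note_off(75): free voice 2 | voices=[70 85 - 89]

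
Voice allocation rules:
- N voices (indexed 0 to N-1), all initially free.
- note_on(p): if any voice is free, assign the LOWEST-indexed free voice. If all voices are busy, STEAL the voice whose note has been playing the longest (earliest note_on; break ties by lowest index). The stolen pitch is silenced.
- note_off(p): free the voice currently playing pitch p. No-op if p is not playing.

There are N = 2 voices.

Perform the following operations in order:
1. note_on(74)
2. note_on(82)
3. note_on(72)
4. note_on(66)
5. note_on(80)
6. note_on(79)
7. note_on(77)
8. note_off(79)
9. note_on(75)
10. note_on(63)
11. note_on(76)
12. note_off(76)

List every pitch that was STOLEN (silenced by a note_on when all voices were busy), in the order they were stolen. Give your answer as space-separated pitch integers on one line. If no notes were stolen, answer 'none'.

Op 1: note_on(74): voice 0 is free -> assigned | voices=[74 -]
Op 2: note_on(82): voice 1 is free -> assigned | voices=[74 82]
Op 3: note_on(72): all voices busy, STEAL voice 0 (pitch 74, oldest) -> assign | voices=[72 82]
Op 4: note_on(66): all voices busy, STEAL voice 1 (pitch 82, oldest) -> assign | voices=[72 66]
Op 5: note_on(80): all voices busy, STEAL voice 0 (pitch 72, oldest) -> assign | voices=[80 66]
Op 6: note_on(79): all voices busy, STEAL voice 1 (pitch 66, oldest) -> assign | voices=[80 79]
Op 7: note_on(77): all voices busy, STEAL voice 0 (pitch 80, oldest) -> assign | voices=[77 79]
Op 8: note_off(79): free voice 1 | voices=[77 -]
Op 9: note_on(75): voice 1 is free -> assigned | voices=[77 75]
Op 10: note_on(63): all voices busy, STEAL voice 0 (pitch 77, oldest) -> assign | voices=[63 75]
Op 11: note_on(76): all voices busy, STEAL voice 1 (pitch 75, oldest) -> assign | voices=[63 76]
Op 12: note_off(76): free voice 1 | voices=[63 -]

Answer: 74 82 72 66 80 77 75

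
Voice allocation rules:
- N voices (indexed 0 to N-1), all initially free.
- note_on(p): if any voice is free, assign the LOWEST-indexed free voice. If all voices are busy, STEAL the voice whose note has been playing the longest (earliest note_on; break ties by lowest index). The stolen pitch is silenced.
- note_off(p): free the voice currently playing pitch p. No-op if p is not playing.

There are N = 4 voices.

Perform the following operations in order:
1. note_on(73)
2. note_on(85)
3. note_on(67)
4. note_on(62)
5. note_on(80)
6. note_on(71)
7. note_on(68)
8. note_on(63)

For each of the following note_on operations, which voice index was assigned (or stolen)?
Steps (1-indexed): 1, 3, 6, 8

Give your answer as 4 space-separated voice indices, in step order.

Op 1: note_on(73): voice 0 is free -> assigned | voices=[73 - - -]
Op 2: note_on(85): voice 1 is free -> assigned | voices=[73 85 - -]
Op 3: note_on(67): voice 2 is free -> assigned | voices=[73 85 67 -]
Op 4: note_on(62): voice 3 is free -> assigned | voices=[73 85 67 62]
Op 5: note_on(80): all voices busy, STEAL voice 0 (pitch 73, oldest) -> assign | voices=[80 85 67 62]
Op 6: note_on(71): all voices busy, STEAL voice 1 (pitch 85, oldest) -> assign | voices=[80 71 67 62]
Op 7: note_on(68): all voices busy, STEAL voice 2 (pitch 67, oldest) -> assign | voices=[80 71 68 62]
Op 8: note_on(63): all voices busy, STEAL voice 3 (pitch 62, oldest) -> assign | voices=[80 71 68 63]

Answer: 0 2 1 3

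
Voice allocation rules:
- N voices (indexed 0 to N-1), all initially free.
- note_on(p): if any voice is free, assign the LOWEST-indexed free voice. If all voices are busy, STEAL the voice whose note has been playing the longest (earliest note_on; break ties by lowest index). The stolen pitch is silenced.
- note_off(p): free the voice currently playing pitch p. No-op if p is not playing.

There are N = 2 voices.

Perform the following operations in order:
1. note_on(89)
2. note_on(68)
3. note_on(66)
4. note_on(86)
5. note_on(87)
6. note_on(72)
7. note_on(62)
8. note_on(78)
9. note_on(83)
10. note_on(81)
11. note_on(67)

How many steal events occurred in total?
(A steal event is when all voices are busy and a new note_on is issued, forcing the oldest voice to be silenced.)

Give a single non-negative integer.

Answer: 9

Derivation:
Op 1: note_on(89): voice 0 is free -> assigned | voices=[89 -]
Op 2: note_on(68): voice 1 is free -> assigned | voices=[89 68]
Op 3: note_on(66): all voices busy, STEAL voice 0 (pitch 89, oldest) -> assign | voices=[66 68]
Op 4: note_on(86): all voices busy, STEAL voice 1 (pitch 68, oldest) -> assign | voices=[66 86]
Op 5: note_on(87): all voices busy, STEAL voice 0 (pitch 66, oldest) -> assign | voices=[87 86]
Op 6: note_on(72): all voices busy, STEAL voice 1 (pitch 86, oldest) -> assign | voices=[87 72]
Op 7: note_on(62): all voices busy, STEAL voice 0 (pitch 87, oldest) -> assign | voices=[62 72]
Op 8: note_on(78): all voices busy, STEAL voice 1 (pitch 72, oldest) -> assign | voices=[62 78]
Op 9: note_on(83): all voices busy, STEAL voice 0 (pitch 62, oldest) -> assign | voices=[83 78]
Op 10: note_on(81): all voices busy, STEAL voice 1 (pitch 78, oldest) -> assign | voices=[83 81]
Op 11: note_on(67): all voices busy, STEAL voice 0 (pitch 83, oldest) -> assign | voices=[67 81]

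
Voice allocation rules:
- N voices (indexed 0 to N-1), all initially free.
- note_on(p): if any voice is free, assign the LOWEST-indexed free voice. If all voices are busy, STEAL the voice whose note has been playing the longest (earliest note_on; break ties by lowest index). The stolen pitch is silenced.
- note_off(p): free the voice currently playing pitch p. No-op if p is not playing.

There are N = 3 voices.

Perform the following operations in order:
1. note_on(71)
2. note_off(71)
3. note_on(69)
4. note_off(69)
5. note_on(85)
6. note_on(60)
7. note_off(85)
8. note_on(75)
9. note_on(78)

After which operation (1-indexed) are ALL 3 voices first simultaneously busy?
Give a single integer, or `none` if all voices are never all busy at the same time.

Answer: 9

Derivation:
Op 1: note_on(71): voice 0 is free -> assigned | voices=[71 - -]
Op 2: note_off(71): free voice 0 | voices=[- - -]
Op 3: note_on(69): voice 0 is free -> assigned | voices=[69 - -]
Op 4: note_off(69): free voice 0 | voices=[- - -]
Op 5: note_on(85): voice 0 is free -> assigned | voices=[85 - -]
Op 6: note_on(60): voice 1 is free -> assigned | voices=[85 60 -]
Op 7: note_off(85): free voice 0 | voices=[- 60 -]
Op 8: note_on(75): voice 0 is free -> assigned | voices=[75 60 -]
Op 9: note_on(78): voice 2 is free -> assigned | voices=[75 60 78]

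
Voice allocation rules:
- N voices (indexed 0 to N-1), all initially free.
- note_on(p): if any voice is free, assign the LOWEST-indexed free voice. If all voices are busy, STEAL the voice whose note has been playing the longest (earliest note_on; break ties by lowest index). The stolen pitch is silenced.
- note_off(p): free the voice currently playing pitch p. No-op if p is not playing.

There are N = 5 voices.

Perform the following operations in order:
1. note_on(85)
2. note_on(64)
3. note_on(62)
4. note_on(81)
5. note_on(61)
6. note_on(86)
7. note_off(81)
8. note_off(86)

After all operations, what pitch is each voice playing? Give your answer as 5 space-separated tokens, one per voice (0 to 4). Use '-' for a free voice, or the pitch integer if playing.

Answer: - 64 62 - 61

Derivation:
Op 1: note_on(85): voice 0 is free -> assigned | voices=[85 - - - -]
Op 2: note_on(64): voice 1 is free -> assigned | voices=[85 64 - - -]
Op 3: note_on(62): voice 2 is free -> assigned | voices=[85 64 62 - -]
Op 4: note_on(81): voice 3 is free -> assigned | voices=[85 64 62 81 -]
Op 5: note_on(61): voice 4 is free -> assigned | voices=[85 64 62 81 61]
Op 6: note_on(86): all voices busy, STEAL voice 0 (pitch 85, oldest) -> assign | voices=[86 64 62 81 61]
Op 7: note_off(81): free voice 3 | voices=[86 64 62 - 61]
Op 8: note_off(86): free voice 0 | voices=[- 64 62 - 61]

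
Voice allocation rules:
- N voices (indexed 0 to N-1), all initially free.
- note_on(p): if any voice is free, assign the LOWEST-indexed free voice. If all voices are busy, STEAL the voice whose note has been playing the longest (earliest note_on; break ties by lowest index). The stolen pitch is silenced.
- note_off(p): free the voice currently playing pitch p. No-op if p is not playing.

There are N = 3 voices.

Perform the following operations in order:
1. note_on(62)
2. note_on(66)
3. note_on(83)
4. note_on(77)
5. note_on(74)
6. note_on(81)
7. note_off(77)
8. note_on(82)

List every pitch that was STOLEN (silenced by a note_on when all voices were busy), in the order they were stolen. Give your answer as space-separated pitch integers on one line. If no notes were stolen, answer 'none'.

Answer: 62 66 83

Derivation:
Op 1: note_on(62): voice 0 is free -> assigned | voices=[62 - -]
Op 2: note_on(66): voice 1 is free -> assigned | voices=[62 66 -]
Op 3: note_on(83): voice 2 is free -> assigned | voices=[62 66 83]
Op 4: note_on(77): all voices busy, STEAL voice 0 (pitch 62, oldest) -> assign | voices=[77 66 83]
Op 5: note_on(74): all voices busy, STEAL voice 1 (pitch 66, oldest) -> assign | voices=[77 74 83]
Op 6: note_on(81): all voices busy, STEAL voice 2 (pitch 83, oldest) -> assign | voices=[77 74 81]
Op 7: note_off(77): free voice 0 | voices=[- 74 81]
Op 8: note_on(82): voice 0 is free -> assigned | voices=[82 74 81]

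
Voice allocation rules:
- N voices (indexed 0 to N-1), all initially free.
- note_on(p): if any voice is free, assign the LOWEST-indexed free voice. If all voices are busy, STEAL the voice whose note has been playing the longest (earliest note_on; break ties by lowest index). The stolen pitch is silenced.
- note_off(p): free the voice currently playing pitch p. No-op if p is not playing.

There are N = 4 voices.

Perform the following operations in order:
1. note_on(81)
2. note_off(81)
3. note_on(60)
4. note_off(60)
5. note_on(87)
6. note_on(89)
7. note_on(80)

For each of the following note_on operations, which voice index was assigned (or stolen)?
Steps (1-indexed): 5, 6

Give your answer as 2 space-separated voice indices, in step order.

Op 1: note_on(81): voice 0 is free -> assigned | voices=[81 - - -]
Op 2: note_off(81): free voice 0 | voices=[- - - -]
Op 3: note_on(60): voice 0 is free -> assigned | voices=[60 - - -]
Op 4: note_off(60): free voice 0 | voices=[- - - -]
Op 5: note_on(87): voice 0 is free -> assigned | voices=[87 - - -]
Op 6: note_on(89): voice 1 is free -> assigned | voices=[87 89 - -]
Op 7: note_on(80): voice 2 is free -> assigned | voices=[87 89 80 -]

Answer: 0 1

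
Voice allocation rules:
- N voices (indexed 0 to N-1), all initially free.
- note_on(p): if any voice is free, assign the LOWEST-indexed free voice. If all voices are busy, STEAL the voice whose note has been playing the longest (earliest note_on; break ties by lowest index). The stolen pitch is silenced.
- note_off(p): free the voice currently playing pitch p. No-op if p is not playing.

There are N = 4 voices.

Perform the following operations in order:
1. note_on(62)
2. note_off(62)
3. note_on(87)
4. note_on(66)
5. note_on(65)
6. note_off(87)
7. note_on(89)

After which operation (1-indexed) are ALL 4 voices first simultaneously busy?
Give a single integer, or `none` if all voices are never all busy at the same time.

Op 1: note_on(62): voice 0 is free -> assigned | voices=[62 - - -]
Op 2: note_off(62): free voice 0 | voices=[- - - -]
Op 3: note_on(87): voice 0 is free -> assigned | voices=[87 - - -]
Op 4: note_on(66): voice 1 is free -> assigned | voices=[87 66 - -]
Op 5: note_on(65): voice 2 is free -> assigned | voices=[87 66 65 -]
Op 6: note_off(87): free voice 0 | voices=[- 66 65 -]
Op 7: note_on(89): voice 0 is free -> assigned | voices=[89 66 65 -]

Answer: none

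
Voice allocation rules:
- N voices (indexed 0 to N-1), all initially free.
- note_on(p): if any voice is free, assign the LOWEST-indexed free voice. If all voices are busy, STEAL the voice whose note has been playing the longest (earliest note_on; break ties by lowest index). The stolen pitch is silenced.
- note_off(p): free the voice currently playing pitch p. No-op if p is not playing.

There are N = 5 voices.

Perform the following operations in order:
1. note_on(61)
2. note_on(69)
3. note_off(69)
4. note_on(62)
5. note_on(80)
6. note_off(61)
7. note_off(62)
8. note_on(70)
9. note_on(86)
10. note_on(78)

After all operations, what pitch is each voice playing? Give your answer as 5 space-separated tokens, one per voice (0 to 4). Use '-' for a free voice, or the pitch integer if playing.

Answer: 70 86 80 78 -

Derivation:
Op 1: note_on(61): voice 0 is free -> assigned | voices=[61 - - - -]
Op 2: note_on(69): voice 1 is free -> assigned | voices=[61 69 - - -]
Op 3: note_off(69): free voice 1 | voices=[61 - - - -]
Op 4: note_on(62): voice 1 is free -> assigned | voices=[61 62 - - -]
Op 5: note_on(80): voice 2 is free -> assigned | voices=[61 62 80 - -]
Op 6: note_off(61): free voice 0 | voices=[- 62 80 - -]
Op 7: note_off(62): free voice 1 | voices=[- - 80 - -]
Op 8: note_on(70): voice 0 is free -> assigned | voices=[70 - 80 - -]
Op 9: note_on(86): voice 1 is free -> assigned | voices=[70 86 80 - -]
Op 10: note_on(78): voice 3 is free -> assigned | voices=[70 86 80 78 -]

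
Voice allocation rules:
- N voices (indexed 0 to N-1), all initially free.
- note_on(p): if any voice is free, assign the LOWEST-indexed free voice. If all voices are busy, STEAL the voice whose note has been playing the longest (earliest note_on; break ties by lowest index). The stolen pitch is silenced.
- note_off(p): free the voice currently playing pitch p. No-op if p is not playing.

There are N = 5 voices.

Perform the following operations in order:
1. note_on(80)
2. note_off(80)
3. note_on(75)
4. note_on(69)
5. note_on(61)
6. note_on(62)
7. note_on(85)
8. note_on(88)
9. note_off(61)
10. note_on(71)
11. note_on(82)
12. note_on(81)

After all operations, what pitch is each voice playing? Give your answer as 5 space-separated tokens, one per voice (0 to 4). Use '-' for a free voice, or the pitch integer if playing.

Answer: 88 82 71 81 85

Derivation:
Op 1: note_on(80): voice 0 is free -> assigned | voices=[80 - - - -]
Op 2: note_off(80): free voice 0 | voices=[- - - - -]
Op 3: note_on(75): voice 0 is free -> assigned | voices=[75 - - - -]
Op 4: note_on(69): voice 1 is free -> assigned | voices=[75 69 - - -]
Op 5: note_on(61): voice 2 is free -> assigned | voices=[75 69 61 - -]
Op 6: note_on(62): voice 3 is free -> assigned | voices=[75 69 61 62 -]
Op 7: note_on(85): voice 4 is free -> assigned | voices=[75 69 61 62 85]
Op 8: note_on(88): all voices busy, STEAL voice 0 (pitch 75, oldest) -> assign | voices=[88 69 61 62 85]
Op 9: note_off(61): free voice 2 | voices=[88 69 - 62 85]
Op 10: note_on(71): voice 2 is free -> assigned | voices=[88 69 71 62 85]
Op 11: note_on(82): all voices busy, STEAL voice 1 (pitch 69, oldest) -> assign | voices=[88 82 71 62 85]
Op 12: note_on(81): all voices busy, STEAL voice 3 (pitch 62, oldest) -> assign | voices=[88 82 71 81 85]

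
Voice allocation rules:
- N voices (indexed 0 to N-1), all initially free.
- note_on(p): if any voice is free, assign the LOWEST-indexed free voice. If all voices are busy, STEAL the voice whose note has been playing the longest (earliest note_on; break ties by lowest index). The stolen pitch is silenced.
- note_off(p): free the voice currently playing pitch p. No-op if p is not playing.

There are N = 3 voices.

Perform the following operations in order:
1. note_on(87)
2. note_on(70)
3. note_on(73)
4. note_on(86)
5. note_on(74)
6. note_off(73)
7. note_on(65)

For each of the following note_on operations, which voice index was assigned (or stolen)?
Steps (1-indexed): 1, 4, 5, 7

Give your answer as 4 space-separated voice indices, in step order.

Op 1: note_on(87): voice 0 is free -> assigned | voices=[87 - -]
Op 2: note_on(70): voice 1 is free -> assigned | voices=[87 70 -]
Op 3: note_on(73): voice 2 is free -> assigned | voices=[87 70 73]
Op 4: note_on(86): all voices busy, STEAL voice 0 (pitch 87, oldest) -> assign | voices=[86 70 73]
Op 5: note_on(74): all voices busy, STEAL voice 1 (pitch 70, oldest) -> assign | voices=[86 74 73]
Op 6: note_off(73): free voice 2 | voices=[86 74 -]
Op 7: note_on(65): voice 2 is free -> assigned | voices=[86 74 65]

Answer: 0 0 1 2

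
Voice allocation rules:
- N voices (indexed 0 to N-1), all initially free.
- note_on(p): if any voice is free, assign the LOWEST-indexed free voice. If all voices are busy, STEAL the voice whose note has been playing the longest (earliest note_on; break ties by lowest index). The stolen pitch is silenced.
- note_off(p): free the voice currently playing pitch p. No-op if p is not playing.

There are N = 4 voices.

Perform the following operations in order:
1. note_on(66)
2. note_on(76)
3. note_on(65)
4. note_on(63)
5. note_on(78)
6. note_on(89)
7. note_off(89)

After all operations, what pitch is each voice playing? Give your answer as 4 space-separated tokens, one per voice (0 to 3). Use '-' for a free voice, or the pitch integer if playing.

Answer: 78 - 65 63

Derivation:
Op 1: note_on(66): voice 0 is free -> assigned | voices=[66 - - -]
Op 2: note_on(76): voice 1 is free -> assigned | voices=[66 76 - -]
Op 3: note_on(65): voice 2 is free -> assigned | voices=[66 76 65 -]
Op 4: note_on(63): voice 3 is free -> assigned | voices=[66 76 65 63]
Op 5: note_on(78): all voices busy, STEAL voice 0 (pitch 66, oldest) -> assign | voices=[78 76 65 63]
Op 6: note_on(89): all voices busy, STEAL voice 1 (pitch 76, oldest) -> assign | voices=[78 89 65 63]
Op 7: note_off(89): free voice 1 | voices=[78 - 65 63]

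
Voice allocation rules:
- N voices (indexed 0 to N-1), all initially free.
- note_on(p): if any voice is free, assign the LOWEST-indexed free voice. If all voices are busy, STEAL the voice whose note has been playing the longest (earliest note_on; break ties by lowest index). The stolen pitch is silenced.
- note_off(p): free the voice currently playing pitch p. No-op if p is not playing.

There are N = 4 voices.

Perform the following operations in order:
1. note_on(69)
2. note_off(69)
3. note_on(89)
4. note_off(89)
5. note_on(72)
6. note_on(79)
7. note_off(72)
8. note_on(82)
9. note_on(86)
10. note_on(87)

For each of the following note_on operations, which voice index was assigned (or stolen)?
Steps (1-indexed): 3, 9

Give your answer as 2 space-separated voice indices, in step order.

Answer: 0 2

Derivation:
Op 1: note_on(69): voice 0 is free -> assigned | voices=[69 - - -]
Op 2: note_off(69): free voice 0 | voices=[- - - -]
Op 3: note_on(89): voice 0 is free -> assigned | voices=[89 - - -]
Op 4: note_off(89): free voice 0 | voices=[- - - -]
Op 5: note_on(72): voice 0 is free -> assigned | voices=[72 - - -]
Op 6: note_on(79): voice 1 is free -> assigned | voices=[72 79 - -]
Op 7: note_off(72): free voice 0 | voices=[- 79 - -]
Op 8: note_on(82): voice 0 is free -> assigned | voices=[82 79 - -]
Op 9: note_on(86): voice 2 is free -> assigned | voices=[82 79 86 -]
Op 10: note_on(87): voice 3 is free -> assigned | voices=[82 79 86 87]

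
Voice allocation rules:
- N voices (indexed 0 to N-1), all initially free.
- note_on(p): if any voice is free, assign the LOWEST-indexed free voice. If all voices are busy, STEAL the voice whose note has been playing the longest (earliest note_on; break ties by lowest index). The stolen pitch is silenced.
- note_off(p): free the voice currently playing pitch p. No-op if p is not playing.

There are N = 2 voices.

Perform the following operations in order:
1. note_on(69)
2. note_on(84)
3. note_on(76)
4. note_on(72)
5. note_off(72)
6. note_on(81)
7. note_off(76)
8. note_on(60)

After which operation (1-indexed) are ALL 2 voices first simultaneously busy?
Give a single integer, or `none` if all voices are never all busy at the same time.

Op 1: note_on(69): voice 0 is free -> assigned | voices=[69 -]
Op 2: note_on(84): voice 1 is free -> assigned | voices=[69 84]
Op 3: note_on(76): all voices busy, STEAL voice 0 (pitch 69, oldest) -> assign | voices=[76 84]
Op 4: note_on(72): all voices busy, STEAL voice 1 (pitch 84, oldest) -> assign | voices=[76 72]
Op 5: note_off(72): free voice 1 | voices=[76 -]
Op 6: note_on(81): voice 1 is free -> assigned | voices=[76 81]
Op 7: note_off(76): free voice 0 | voices=[- 81]
Op 8: note_on(60): voice 0 is free -> assigned | voices=[60 81]

Answer: 2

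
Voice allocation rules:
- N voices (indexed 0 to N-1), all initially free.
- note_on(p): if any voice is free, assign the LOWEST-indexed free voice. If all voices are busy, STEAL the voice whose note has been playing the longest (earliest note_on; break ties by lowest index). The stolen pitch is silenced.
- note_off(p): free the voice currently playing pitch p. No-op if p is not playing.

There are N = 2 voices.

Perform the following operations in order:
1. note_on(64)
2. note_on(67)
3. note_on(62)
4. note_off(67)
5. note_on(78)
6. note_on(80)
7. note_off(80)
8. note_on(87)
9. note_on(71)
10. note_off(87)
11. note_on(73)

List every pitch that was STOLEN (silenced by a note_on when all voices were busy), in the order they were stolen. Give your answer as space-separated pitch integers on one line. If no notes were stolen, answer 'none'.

Answer: 64 62 78

Derivation:
Op 1: note_on(64): voice 0 is free -> assigned | voices=[64 -]
Op 2: note_on(67): voice 1 is free -> assigned | voices=[64 67]
Op 3: note_on(62): all voices busy, STEAL voice 0 (pitch 64, oldest) -> assign | voices=[62 67]
Op 4: note_off(67): free voice 1 | voices=[62 -]
Op 5: note_on(78): voice 1 is free -> assigned | voices=[62 78]
Op 6: note_on(80): all voices busy, STEAL voice 0 (pitch 62, oldest) -> assign | voices=[80 78]
Op 7: note_off(80): free voice 0 | voices=[- 78]
Op 8: note_on(87): voice 0 is free -> assigned | voices=[87 78]
Op 9: note_on(71): all voices busy, STEAL voice 1 (pitch 78, oldest) -> assign | voices=[87 71]
Op 10: note_off(87): free voice 0 | voices=[- 71]
Op 11: note_on(73): voice 0 is free -> assigned | voices=[73 71]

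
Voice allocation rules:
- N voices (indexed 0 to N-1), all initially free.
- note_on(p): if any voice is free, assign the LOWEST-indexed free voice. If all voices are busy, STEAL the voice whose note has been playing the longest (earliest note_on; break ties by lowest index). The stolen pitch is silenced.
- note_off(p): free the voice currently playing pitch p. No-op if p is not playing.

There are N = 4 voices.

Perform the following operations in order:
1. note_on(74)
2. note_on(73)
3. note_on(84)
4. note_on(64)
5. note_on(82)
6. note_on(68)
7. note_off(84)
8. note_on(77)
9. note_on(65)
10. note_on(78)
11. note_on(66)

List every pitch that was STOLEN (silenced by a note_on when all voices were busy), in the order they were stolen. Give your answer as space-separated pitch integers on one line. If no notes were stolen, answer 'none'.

Answer: 74 73 64 82 68

Derivation:
Op 1: note_on(74): voice 0 is free -> assigned | voices=[74 - - -]
Op 2: note_on(73): voice 1 is free -> assigned | voices=[74 73 - -]
Op 3: note_on(84): voice 2 is free -> assigned | voices=[74 73 84 -]
Op 4: note_on(64): voice 3 is free -> assigned | voices=[74 73 84 64]
Op 5: note_on(82): all voices busy, STEAL voice 0 (pitch 74, oldest) -> assign | voices=[82 73 84 64]
Op 6: note_on(68): all voices busy, STEAL voice 1 (pitch 73, oldest) -> assign | voices=[82 68 84 64]
Op 7: note_off(84): free voice 2 | voices=[82 68 - 64]
Op 8: note_on(77): voice 2 is free -> assigned | voices=[82 68 77 64]
Op 9: note_on(65): all voices busy, STEAL voice 3 (pitch 64, oldest) -> assign | voices=[82 68 77 65]
Op 10: note_on(78): all voices busy, STEAL voice 0 (pitch 82, oldest) -> assign | voices=[78 68 77 65]
Op 11: note_on(66): all voices busy, STEAL voice 1 (pitch 68, oldest) -> assign | voices=[78 66 77 65]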